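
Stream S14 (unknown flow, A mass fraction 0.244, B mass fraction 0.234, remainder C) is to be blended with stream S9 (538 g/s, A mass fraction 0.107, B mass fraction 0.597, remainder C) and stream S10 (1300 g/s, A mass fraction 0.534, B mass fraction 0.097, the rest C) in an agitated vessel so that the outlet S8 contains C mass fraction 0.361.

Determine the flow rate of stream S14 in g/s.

Let S14 be the unknown flow. Total out = 1838 + S14.
C balance: 638.95 + 0.522·S14 = 0.361·(1838 + S14)
(0.522 − 0.361)·S14 = 0.361×1838 − 638.95 = 24.57
S14 = 24.57 / 0.161 = 152.61 g/s

152.6 g/s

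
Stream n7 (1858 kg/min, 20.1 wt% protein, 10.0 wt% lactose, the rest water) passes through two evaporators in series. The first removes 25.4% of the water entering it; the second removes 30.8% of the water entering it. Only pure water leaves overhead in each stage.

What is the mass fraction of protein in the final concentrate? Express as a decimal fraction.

0.304

water in feed = 1858×0.699 = 1298.7 kg/min.
After stage 1: water left = (1−0.254)×1298.7 = 968.86; stream total = 1528.1 kg/min.
After stage 2: water left = (1−0.308)×968.86 = 670.45; final concentrate = 1229.7 kg/min.
protein fraction = 373.46/1229.7 = 0.304.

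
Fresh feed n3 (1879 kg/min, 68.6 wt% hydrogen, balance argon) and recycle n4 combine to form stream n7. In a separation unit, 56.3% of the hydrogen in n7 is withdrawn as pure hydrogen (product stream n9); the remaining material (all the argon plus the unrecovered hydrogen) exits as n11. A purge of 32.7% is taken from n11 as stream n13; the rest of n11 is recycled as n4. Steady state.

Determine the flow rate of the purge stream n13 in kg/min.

850.9 kg/min

argon enters only via n3 and leaves only via the purge: 1879×0.314 = 0.327×(argon in n11), and the separation unit passes all argon, so argon in n7 = argon in n11 = 1804.3 kg/min.
hydrogen in n7: m_A = 1879×0.686 + (1−0.327)·(1−0.563)·m_A, so m_A = 1289/0.7059 = 1826 kg/min.
n11 = (1−0.563)×1826 + 1804.3 = 2602.3 kg/min.
Purge n13 = 0.327×2602.3 = 850.94 kg/min.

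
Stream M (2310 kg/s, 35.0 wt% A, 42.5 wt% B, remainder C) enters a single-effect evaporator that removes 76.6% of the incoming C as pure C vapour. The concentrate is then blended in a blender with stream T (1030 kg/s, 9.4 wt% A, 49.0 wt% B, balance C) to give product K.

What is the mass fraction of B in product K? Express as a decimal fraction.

Vapour removed = 0.766×0.225×2310 = 398.13 kg/s; concentrate = 1911.9 kg/s.
B reaching the mixer = 981.75 (from concentrate) + 1030×0.490 = 1486.5 kg/s.
Product flow = 1911.9 + 1030 = 2941.9 kg/s; B fraction = 0.505.

0.505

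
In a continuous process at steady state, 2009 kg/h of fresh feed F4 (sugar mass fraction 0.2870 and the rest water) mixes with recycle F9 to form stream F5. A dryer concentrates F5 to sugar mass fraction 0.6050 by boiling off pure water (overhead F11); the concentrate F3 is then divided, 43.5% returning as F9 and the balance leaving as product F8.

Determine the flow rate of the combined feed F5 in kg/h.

2743 kg/h

Overall sugar balance (none leaves overhead): sugar in fresh feed = sugar in product, i.e. 2009×0.287 = (1−0.435)·F3·0.605.
F3 = 576.58/(0.605×0.565) = 1686.8 kg/h.
Recycle F9 = 0.435×1686.8 = 733.75 kg/h.
Combined feed F5 = 2009 + 733.75 = 2742.7 kg/h.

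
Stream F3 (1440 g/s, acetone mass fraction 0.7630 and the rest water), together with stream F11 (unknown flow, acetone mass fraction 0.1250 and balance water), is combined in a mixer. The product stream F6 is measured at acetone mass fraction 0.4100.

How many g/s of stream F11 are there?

1784 g/s

Let F11 be the unknown flow. Total out = 1440 + F11.
acetone balance: 1098.7 + 0.125·F11 = 0.410·(1440 + F11)
(0.125 − 0.410)·F11 = 0.410×1440 − 1098.7 = -508.32
F11 = -508.32 / -0.285 = 1783.6 g/s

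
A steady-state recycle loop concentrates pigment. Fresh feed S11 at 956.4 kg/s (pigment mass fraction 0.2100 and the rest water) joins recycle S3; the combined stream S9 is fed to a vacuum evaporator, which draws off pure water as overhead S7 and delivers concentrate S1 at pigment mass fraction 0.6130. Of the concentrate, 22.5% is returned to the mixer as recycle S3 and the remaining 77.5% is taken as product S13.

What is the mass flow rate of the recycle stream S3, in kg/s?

Overall pigment balance (none leaves overhead): pigment in fresh feed = pigment in product, i.e. 956.4×0.210 = (1−0.225)·S1·0.613.
S1 = 200.84/(0.613×0.775) = 422.76 kg/s.
Recycle S3 = 0.225×422.76 = 95.122 kg/s.

95.12 kg/s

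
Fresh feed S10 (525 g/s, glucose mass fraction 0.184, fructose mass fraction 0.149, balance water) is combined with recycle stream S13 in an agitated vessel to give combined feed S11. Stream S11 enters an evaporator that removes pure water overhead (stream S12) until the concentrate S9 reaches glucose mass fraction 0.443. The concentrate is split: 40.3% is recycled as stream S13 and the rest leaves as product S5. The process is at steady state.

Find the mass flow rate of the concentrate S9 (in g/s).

Overall glucose balance (none leaves overhead): glucose in fresh feed = glucose in product, i.e. 525×0.184 = (1−0.403)·S9·0.443.
S9 = 96.6/(0.443×0.597) = 365.26 g/s.

365.3 g/s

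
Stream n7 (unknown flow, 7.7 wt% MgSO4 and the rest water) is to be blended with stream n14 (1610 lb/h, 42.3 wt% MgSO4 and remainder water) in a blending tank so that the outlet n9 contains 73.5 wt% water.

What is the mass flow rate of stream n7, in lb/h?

Let n7 be the unknown flow. Total out = 1610 + n7.
water balance: 928.97 + 0.923·n7 = 0.735·(1610 + n7)
(0.923 − 0.735)·n7 = 0.735×1610 − 928.97 = 254.38
n7 = 254.38 / 0.188 = 1353.1 lb/h

1353 lb/h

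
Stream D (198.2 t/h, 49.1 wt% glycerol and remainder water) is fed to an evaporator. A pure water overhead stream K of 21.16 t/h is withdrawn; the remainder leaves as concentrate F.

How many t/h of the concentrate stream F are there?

177 t/h

Concentrate = 198.2 − 21.16 = 177.04 t/h.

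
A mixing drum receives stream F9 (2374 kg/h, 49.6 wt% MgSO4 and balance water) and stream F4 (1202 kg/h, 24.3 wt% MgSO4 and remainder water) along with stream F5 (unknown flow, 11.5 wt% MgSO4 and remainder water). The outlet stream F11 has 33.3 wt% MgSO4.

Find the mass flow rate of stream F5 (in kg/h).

1279 kg/h

Let F5 be the unknown flow. Total out = 3576 + F5.
MgSO4 balance: 1469.6 + 0.115·F5 = 0.333·(3576 + F5)
(0.115 − 0.333)·F5 = 0.333×3576 − 1469.6 = -278.78
F5 = -278.78 / -0.218 = 1278.8 kg/h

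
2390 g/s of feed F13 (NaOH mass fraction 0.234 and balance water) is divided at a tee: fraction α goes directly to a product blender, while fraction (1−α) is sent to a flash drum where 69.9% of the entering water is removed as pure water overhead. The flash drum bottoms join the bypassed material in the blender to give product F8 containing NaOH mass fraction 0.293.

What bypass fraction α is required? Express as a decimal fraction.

All 2390×0.234 = 559.26 g/s of NaOH reaches F8, so F8 = 559.26/0.293 = 1908.7 g/s and vapour = 481.26 g/s.
The evaporator receives (1−α)·2390 of feed at 0.766 water and removes 0.699 of that water:
0.699×0.766×(1−α)×2390 = 481.26
(1−α) = 481.26/1279.7 = 0.3761;  α = 0.6239.

0.624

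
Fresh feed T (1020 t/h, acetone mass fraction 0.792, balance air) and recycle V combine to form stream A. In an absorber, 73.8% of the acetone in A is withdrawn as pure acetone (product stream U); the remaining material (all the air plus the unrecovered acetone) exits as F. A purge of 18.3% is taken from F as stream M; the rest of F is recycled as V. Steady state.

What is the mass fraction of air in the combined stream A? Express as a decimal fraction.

0.530

air enters only via T and leaves only via the purge: 1020×0.208 = 0.183×(air in F), and the absorber passes all air, so air in A = air in F = 1159.3 t/h.
acetone in A: m_A = 1020×0.792 + (1−0.183)·(1−0.738)·m_A, so m_A = 807.84/0.7859 = 1027.9 t/h.
A = 1027.9 + 1159.3 = 2187.2 t/h.
air fraction in A = 1159.3/2187.2 = 0.530.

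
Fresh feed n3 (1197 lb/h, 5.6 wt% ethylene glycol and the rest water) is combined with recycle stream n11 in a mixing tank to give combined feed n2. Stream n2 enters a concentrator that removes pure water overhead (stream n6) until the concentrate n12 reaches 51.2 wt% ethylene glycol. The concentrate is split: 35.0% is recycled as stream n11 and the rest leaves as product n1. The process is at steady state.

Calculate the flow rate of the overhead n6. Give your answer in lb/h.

1066 lb/h

Overall ethylene glycol balance (none leaves overhead): ethylene glycol in fresh feed = ethylene glycol in product, i.e. 1197×0.056 = (1−0.350)·n12·0.512.
n12 = 67.032/(0.512×0.650) = 201.42 lb/h.
Recycle n11 = 0.350×201.42 = 70.496 lb/h.
Combined feed n2 = 1197 + 70.496 = 1267.5 lb/h.
Overhead n6 = n2 − n12 = 1267.5 − 201.42 = 1066.1 lb/h.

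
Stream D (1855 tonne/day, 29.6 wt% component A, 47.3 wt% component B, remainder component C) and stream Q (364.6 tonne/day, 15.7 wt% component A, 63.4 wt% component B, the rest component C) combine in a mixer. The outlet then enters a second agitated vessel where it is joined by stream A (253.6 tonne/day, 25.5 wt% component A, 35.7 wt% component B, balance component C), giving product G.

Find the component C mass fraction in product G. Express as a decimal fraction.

0.244

Overall, product flow = 2473.2 tonne/day.
component C in = 1855×0.231 + 364.6×0.209 + 253.6×0.388 = 603.1 tonne/day.
component C fraction in G = 0.244.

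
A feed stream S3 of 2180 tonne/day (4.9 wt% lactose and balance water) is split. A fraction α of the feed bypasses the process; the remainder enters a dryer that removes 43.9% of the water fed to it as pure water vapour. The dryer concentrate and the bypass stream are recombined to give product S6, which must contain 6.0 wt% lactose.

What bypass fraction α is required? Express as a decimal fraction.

All 2180×0.049 = 106.82 tonne/day of lactose reaches S6, so S6 = 106.82/0.060 = 1780.3 tonne/day and vapour = 399.67 tonne/day.
The evaporator receives (1−α)·2180 of feed at 0.951 water and removes 0.439 of that water:
0.439×0.951×(1−α)×2180 = 399.67
(1−α) = 399.67/910.13 = 0.4391;  α = 0.5609.

0.561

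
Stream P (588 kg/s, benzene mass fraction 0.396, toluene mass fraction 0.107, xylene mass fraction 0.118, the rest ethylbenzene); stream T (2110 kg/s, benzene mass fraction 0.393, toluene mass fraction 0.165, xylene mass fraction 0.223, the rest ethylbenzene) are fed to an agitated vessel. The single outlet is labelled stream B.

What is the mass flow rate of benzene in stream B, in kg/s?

1062 kg/s

benzene out = benzene in = 588×0.396 + 2110×0.393 = 1062.1 kg/s.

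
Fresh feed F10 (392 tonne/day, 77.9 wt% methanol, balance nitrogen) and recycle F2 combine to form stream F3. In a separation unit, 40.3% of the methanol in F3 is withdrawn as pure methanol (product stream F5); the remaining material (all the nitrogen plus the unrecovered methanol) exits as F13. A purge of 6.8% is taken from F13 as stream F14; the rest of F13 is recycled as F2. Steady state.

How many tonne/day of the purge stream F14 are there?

nitrogen enters only via F10 and leaves only via the purge: 392×0.221 = 0.068×(nitrogen in F13), and the separation unit passes all nitrogen, so nitrogen in F3 = nitrogen in F13 = 1274 tonne/day.
methanol in F3: m_A = 392×0.779 + (1−0.068)·(1−0.403)·m_A, so m_A = 305.37/0.4436 = 688.39 tonne/day.
F13 = (1−0.403)×688.39 + 1274 = 1685 tonne/day.
Purge F14 = 0.068×1685 = 114.58 tonne/day.

114.6 tonne/day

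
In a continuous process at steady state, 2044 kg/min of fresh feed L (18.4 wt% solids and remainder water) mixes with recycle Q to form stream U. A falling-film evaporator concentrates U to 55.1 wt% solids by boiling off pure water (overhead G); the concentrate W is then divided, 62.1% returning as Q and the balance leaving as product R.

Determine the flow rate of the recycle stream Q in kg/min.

1118 kg/min

Overall solids balance (none leaves overhead): solids in fresh feed = solids in product, i.e. 2044×0.184 = (1−0.621)·W·0.551.
W = 376.1/(0.551×0.379) = 1801 kg/min.
Recycle Q = 0.621×1801 = 1118.4 kg/min.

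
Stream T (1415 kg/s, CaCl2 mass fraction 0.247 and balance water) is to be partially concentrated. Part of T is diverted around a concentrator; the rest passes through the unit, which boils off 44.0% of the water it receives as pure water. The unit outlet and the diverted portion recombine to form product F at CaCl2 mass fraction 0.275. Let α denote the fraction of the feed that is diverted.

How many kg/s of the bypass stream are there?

980.2 kg/s

All 1415×0.247 = 349.5 kg/s of CaCl2 reaches F, so F = 349.5/0.275 = 1270.9 kg/s and vapour = 144.07 kg/s.
The evaporator receives (1−α)·1415 of feed at 0.753 water and removes 0.440 of that water:
0.440×0.753×(1−α)×1415 = 144.07
(1−α) = 144.07/468.82 = 0.3073;  α = 0.6927.
Bypass flow = 0.6927×1415 = 980.16 kg/s.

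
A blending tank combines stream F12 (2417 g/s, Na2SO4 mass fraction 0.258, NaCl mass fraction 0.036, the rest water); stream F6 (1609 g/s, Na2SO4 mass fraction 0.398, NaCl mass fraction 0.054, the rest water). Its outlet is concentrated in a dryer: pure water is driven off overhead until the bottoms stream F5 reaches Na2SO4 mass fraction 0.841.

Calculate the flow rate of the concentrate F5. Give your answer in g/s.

Na2SO4 entering = 2417×0.258 + 1609×0.398 = 1264 g/s.
All Na2SO4 reports to F5, so F5 = 1264/0.841 = 1502.9 g/s.

1503 g/s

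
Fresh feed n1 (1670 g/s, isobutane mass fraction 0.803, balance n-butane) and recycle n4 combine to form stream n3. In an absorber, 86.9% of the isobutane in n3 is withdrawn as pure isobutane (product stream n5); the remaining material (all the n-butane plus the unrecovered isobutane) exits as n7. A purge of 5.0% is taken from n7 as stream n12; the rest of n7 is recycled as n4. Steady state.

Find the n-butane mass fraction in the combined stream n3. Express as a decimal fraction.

n-butane enters only via n1 and leaves only via the purge: 1670×0.197 = 0.050×(n-butane in n7), and the absorber passes all n-butane, so n-butane in n3 = n-butane in n7 = 6579.8 g/s.
isobutane in n3: m_A = 1670×0.803 + (1−0.050)·(1−0.869)·m_A, so m_A = 1341/0.8756 = 1531.6 g/s.
n3 = 1531.6 + 6579.8 = 8111.4 g/s.
n-butane fraction in n3 = 6579.8/8111.4 = 0.811.

0.811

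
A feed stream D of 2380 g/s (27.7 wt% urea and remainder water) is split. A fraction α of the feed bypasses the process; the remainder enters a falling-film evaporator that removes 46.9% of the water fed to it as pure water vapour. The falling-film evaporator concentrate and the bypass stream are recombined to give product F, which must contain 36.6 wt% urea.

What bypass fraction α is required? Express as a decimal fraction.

0.283

All 2380×0.277 = 659.26 g/s of urea reaches F, so F = 659.26/0.366 = 1801.3 g/s and vapour = 578.74 g/s.
The evaporator receives (1−α)·2380 of feed at 0.723 water and removes 0.469 of that water:
0.469×0.723×(1−α)×2380 = 578.74
(1−α) = 578.74/807.03 = 0.7171;  α = 0.2829.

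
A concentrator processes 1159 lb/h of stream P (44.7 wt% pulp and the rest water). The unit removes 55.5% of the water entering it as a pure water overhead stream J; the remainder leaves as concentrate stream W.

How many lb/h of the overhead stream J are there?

355.7 lb/h

water entering = 1159×0.553 = 640.93 lb/h; overhead removed = 0.555×640.93 = 355.71 lb/h.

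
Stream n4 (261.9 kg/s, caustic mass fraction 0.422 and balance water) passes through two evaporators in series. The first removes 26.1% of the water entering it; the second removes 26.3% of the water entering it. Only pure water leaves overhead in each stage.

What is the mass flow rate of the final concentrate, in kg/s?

water in feed = 261.9×0.578 = 151.38 kg/s.
After stage 1: water left = (1−0.261)×151.38 = 111.87; stream total = 222.39 kg/s.
After stage 2: water left = (1−0.263)×111.87 = 82.447; final concentrate = 192.97 kg/s.

193 kg/s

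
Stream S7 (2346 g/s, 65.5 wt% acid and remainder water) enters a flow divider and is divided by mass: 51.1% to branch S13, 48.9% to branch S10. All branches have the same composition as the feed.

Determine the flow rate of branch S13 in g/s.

1199 g/s

Branch S13 flow = 0.511×2346 = 1198.8 g/s.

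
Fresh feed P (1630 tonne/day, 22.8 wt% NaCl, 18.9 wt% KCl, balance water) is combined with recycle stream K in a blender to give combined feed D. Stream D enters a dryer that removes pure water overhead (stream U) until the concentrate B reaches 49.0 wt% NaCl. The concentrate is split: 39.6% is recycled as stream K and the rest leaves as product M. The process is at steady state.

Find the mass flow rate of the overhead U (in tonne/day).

Overall NaCl balance (none leaves overhead): NaCl in fresh feed = NaCl in product, i.e. 1630×0.228 = (1−0.396)·B·0.490.
B = 371.64/(0.490×0.604) = 1255.7 tonne/day.
Recycle K = 0.396×1255.7 = 497.26 tonne/day.
Combined feed D = 1630 + 497.26 = 2127.3 tonne/day.
Overhead U = D − B = 2127.3 − 1255.7 = 871.55 tonne/day.

871.6 tonne/day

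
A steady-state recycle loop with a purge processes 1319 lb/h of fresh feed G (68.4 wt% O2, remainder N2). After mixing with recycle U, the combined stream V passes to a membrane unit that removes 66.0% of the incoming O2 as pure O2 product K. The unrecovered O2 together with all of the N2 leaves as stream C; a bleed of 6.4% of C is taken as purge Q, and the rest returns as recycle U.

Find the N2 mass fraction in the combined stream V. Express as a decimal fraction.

0.831

N2 enters only via G and leaves only via the purge: 1319×0.316 = 0.064×(N2 in C), and the membrane unit passes all N2, so N2 in V = N2 in C = 6512.6 lb/h.
O2 in V: m_A = 1319×0.684 + (1−0.064)·(1−0.660)·m_A, so m_A = 902.2/0.6818 = 1323.3 lb/h.
V = 1323.3 + 6512.6 = 7835.9 lb/h.
N2 fraction in V = 6512.6/7835.9 = 0.831.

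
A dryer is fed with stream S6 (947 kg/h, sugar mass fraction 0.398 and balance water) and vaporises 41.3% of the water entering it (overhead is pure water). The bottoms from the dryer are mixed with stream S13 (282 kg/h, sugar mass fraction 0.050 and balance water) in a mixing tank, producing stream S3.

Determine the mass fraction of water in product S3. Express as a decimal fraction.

0.606

Vapour removed = 0.413×0.602×947 = 235.45 kg/h; concentrate = 711.55 kg/h.
water reaching the mixer = 334.65 (from concentrate) + 282×0.950 = 602.55 kg/h.
Product flow = 711.55 + 282 = 993.55 kg/h; water fraction = 0.606.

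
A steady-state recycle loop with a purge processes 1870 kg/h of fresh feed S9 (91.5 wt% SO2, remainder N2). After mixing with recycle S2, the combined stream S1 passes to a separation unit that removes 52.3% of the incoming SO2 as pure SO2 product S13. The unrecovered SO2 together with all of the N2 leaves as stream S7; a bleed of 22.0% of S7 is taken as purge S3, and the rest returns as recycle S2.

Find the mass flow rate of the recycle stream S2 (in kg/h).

1577 kg/h

N2 enters only via S9 and leaves only via the purge: 1870×0.085 = 0.220×(N2 in S7), and the separation unit passes all N2, so N2 in S1 = N2 in S7 = 722.5 kg/h.
SO2 in S1: m_A = 1870×0.915 + (1−0.220)·(1−0.523)·m_A, so m_A = 1711/0.6279 = 2724.9 kg/h.
S7 = (1−0.523)×2724.9 + 722.5 = 2022.3 kg/h.
Recycle S2 = (1−0.220)×2022.3 = 1577.4 kg/h.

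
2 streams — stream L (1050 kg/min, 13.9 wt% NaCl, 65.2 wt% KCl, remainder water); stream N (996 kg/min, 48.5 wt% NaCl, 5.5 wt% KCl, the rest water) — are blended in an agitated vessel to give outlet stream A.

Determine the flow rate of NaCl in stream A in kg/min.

NaCl out = NaCl in = 1050×0.139 + 996×0.485 = 629.01 kg/min.

629 kg/min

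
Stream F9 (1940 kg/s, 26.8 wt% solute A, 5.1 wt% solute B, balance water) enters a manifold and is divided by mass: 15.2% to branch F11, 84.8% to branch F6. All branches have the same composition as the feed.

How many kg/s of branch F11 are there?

Branch F11 flow = 0.152×1940 = 294.88 kg/s.

294.9 kg/s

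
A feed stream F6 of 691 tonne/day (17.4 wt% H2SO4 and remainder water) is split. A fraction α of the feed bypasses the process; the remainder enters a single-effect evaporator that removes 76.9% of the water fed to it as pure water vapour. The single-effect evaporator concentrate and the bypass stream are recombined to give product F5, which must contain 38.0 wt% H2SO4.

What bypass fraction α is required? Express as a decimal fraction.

All 691×0.174 = 120.23 tonne/day of H2SO4 reaches F5, so F5 = 120.23/0.380 = 316.41 tonne/day and vapour = 374.59 tonne/day.
The evaporator receives (1−α)·691 of feed at 0.826 water and removes 0.769 of that water:
0.769×0.826×(1−α)×691 = 374.59
(1−α) = 374.59/438.92 = 0.8534;  α = 0.1466.

0.147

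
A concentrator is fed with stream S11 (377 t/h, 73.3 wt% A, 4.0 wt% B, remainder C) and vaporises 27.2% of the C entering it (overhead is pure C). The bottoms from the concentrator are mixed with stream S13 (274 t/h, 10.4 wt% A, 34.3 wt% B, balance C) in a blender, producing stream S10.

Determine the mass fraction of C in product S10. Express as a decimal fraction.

0.3406

Vapour removed = 0.272×0.227×377 = 23.277 t/h; concentrate = 353.72 t/h.
C reaching the mixer = 62.302 (from concentrate) + 274×0.553 = 213.82 t/h.
Product flow = 353.72 + 274 = 627.72 t/h; C fraction = 0.3406.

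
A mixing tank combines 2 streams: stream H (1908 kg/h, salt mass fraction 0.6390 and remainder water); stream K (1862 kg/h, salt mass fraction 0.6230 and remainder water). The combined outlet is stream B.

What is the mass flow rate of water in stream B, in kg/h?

1391 kg/h

water out = water in = 1908×0.361 + 1862×0.377 = 1390.8 kg/h.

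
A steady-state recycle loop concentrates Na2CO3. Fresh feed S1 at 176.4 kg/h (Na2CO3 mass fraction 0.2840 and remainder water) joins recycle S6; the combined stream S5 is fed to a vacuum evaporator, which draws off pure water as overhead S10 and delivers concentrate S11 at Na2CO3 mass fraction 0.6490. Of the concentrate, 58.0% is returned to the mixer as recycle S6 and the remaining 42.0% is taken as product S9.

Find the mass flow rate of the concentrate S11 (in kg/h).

183.8 kg/h

Overall Na2CO3 balance (none leaves overhead): Na2CO3 in fresh feed = Na2CO3 in product, i.e. 176.4×0.284 = (1−0.580)·S11·0.649.
S11 = 50.098/(0.649×0.420) = 183.79 kg/h.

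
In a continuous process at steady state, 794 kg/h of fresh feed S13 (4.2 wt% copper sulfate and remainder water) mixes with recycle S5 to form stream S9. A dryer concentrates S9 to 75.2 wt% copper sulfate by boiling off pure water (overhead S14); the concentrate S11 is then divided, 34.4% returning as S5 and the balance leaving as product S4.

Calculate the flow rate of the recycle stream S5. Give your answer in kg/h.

Overall copper sulfate balance (none leaves overhead): copper sulfate in fresh feed = copper sulfate in product, i.e. 794×0.042 = (1−0.344)·S11·0.752.
S11 = 33.348/(0.752×0.656) = 67.6 kg/h.
Recycle S5 = 0.344×67.6 = 23.254 kg/h.

23.25 kg/h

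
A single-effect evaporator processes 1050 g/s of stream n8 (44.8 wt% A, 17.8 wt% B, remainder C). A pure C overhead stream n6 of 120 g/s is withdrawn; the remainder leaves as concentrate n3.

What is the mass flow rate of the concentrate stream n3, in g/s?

Concentrate = 1050 − 120 = 930 g/s.

930 g/s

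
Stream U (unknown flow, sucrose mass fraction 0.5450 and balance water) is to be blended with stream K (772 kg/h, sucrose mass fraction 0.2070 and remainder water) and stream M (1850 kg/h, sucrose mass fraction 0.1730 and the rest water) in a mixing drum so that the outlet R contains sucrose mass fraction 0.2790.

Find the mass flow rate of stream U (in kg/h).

Let U be the unknown flow. Total out = 2622 + U.
sucrose balance: 479.85 + 0.545·U = 0.279·(2622 + U)
(0.545 − 0.279)·U = 0.279×2622 − 479.85 = 251.68
U = 251.68 / 0.266 = 946.18 kg/h

946.2 kg/h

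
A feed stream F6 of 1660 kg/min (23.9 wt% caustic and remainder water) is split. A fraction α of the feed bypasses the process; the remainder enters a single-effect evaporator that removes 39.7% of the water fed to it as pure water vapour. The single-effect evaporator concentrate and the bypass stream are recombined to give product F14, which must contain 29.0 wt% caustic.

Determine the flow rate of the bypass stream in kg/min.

All 1660×0.239 = 396.74 kg/min of caustic reaches F14, so F14 = 396.74/0.290 = 1368.1 kg/min and vapour = 291.93 kg/min.
The evaporator receives (1−α)·1660 of feed at 0.761 water and removes 0.397 of that water:
0.397×0.761×(1−α)×1660 = 291.93
(1−α) = 291.93/501.51 = 0.5821;  α = 0.4179.
Bypass flow = 0.4179×1660 = 693.72 kg/min.

693.7 kg/min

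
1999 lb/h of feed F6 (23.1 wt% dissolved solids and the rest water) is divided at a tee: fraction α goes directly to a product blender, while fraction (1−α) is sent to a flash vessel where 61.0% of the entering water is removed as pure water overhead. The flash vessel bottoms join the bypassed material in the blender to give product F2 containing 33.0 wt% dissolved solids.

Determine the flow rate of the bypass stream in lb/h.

All 1999×0.231 = 461.77 lb/h of dissolved solids reaches F2, so F2 = 461.77/0.330 = 1399.3 lb/h and vapour = 599.7 lb/h.
The evaporator receives (1−α)·1999 of feed at 0.769 water and removes 0.610 of that water:
0.610×0.769×(1−α)×1999 = 599.7
(1−α) = 599.7/937.71 = 0.6395;  α = 0.3605.
Bypass flow = 0.3605×1999 = 720.57 lb/h.

720.6 lb/h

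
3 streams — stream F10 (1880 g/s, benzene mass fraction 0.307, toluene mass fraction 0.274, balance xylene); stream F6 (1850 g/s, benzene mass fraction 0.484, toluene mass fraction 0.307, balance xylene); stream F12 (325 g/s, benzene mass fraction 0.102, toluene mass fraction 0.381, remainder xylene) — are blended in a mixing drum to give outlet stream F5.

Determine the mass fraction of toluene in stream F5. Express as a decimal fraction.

0.298

Total flow out = 1880 + 1850 + 325 = 4055 g/s.
toluene in = 1880×0.274 + 1850×0.307 + 325×0.381 = 1206.9 g/s.
toluene mass fraction in F5 = 1206.9/4055 = 0.298.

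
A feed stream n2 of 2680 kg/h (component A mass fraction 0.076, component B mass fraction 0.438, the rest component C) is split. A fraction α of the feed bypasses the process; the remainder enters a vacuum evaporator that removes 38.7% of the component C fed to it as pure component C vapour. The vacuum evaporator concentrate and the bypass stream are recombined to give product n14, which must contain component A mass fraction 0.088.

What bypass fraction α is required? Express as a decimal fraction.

0.275

All 2680×0.076 = 203.68 kg/h of component A reaches n14, so n14 = 203.68/0.088 = 2314.5 kg/h and vapour = 365.45 kg/h.
The evaporator receives (1−α)·2680 of feed at 0.486 component C and removes 0.387 of that component C:
0.387×0.486×(1−α)×2680 = 365.45
(1−α) = 365.45/504.06 = 0.7250;  α = 0.2750.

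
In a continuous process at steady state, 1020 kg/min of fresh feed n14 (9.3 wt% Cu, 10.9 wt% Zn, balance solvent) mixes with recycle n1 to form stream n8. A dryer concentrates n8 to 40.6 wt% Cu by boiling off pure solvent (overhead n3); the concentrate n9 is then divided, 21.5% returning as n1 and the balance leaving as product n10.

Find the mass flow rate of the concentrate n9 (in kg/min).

297.6 kg/min

Overall Cu balance (none leaves overhead): Cu in fresh feed = Cu in product, i.e. 1020×0.093 = (1−0.215)·n9·0.406.
n9 = 94.86/(0.406×0.785) = 297.64 kg/min.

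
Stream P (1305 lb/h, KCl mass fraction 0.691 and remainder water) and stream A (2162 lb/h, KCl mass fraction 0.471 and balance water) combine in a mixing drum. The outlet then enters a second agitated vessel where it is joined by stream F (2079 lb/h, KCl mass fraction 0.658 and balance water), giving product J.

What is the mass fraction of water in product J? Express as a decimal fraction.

0.407

Overall, product flow = 5546 lb/h.
water in = 1305×0.309 + 2162×0.529 + 2079×0.342 = 2258 lb/h.
water fraction in J = 0.407.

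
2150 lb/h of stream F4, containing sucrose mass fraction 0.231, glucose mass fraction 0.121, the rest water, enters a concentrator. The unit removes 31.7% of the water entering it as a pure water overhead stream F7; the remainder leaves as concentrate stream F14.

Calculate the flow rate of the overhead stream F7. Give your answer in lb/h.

441.6 lb/h

water entering = 2150×0.648 = 1393.2 lb/h; overhead removed = 0.317×1393.2 = 441.64 lb/h.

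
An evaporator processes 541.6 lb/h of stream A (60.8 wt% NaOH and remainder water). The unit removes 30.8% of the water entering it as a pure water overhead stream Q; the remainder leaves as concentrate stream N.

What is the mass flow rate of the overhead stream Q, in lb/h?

water entering = 541.6×0.392 = 212.31 lb/h; overhead removed = 0.308×212.31 = 65.391 lb/h.

65.39 lb/h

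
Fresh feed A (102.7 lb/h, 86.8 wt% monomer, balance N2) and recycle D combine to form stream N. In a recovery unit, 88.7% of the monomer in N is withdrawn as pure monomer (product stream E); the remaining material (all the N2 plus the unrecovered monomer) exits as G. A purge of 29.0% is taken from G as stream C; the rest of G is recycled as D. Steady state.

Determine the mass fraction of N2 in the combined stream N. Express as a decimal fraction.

0.3254

N2 enters only via A and leaves only via the purge: 102.7×0.132 = 0.290×(N2 in G), and the recovery unit passes all N2, so N2 in N = N2 in G = 46.746 lb/h.
monomer in N: m_A = 102.7×0.868 + (1−0.290)·(1−0.887)·m_A, so m_A = 89.144/0.9198 = 96.919 lb/h.
N = 96.919 + 46.746 = 143.67 lb/h.
N2 fraction in N = 46.746/143.67 = 0.3254.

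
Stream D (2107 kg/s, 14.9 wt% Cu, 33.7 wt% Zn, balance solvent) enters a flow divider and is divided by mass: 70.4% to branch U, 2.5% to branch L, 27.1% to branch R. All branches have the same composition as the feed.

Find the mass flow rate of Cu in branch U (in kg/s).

221 kg/s

Branch U total = 0.704×2107 = 1483.3 kg/s.
Cu in U = 0.149×1483.3 = 221.02 kg/s.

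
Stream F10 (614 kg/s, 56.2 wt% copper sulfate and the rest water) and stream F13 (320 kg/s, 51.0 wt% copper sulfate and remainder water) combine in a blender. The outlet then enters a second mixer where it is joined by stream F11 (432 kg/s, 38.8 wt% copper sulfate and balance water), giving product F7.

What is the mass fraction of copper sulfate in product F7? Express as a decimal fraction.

0.495

Overall, product flow = 1366 kg/s.
copper sulfate in = 614×0.562 + 320×0.510 + 432×0.388 = 675.88 kg/s.
copper sulfate fraction in F7 = 0.495.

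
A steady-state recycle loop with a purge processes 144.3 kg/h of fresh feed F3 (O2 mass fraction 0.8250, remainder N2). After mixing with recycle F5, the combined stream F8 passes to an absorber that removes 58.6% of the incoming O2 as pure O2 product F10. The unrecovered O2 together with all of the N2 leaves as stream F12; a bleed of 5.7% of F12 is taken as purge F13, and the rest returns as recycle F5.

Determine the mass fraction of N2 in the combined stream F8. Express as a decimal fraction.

N2 enters only via F3 and leaves only via the purge: 144.3×0.175 = 0.057×(N2 in F12), and the absorber passes all N2, so N2 in F8 = N2 in F12 = 443.03 kg/h.
O2 in F8: m_A = 144.3×0.825 + (1−0.057)·(1−0.586)·m_A, so m_A = 119.05/0.6096 = 195.29 kg/h.
F8 = 195.29 + 443.03 = 638.31 kg/h.
N2 fraction in F8 = 443.03/638.31 = 0.6941.

0.6941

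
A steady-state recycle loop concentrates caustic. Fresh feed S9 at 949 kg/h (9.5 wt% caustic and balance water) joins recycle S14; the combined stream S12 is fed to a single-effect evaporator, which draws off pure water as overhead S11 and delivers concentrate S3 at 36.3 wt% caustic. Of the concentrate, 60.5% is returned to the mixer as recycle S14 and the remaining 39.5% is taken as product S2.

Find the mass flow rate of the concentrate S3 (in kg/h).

628.8 kg/h

Overall caustic balance (none leaves overhead): caustic in fresh feed = caustic in product, i.e. 949×0.095 = (1−0.605)·S3·0.363.
S3 = 90.155/(0.363×0.395) = 628.76 kg/h.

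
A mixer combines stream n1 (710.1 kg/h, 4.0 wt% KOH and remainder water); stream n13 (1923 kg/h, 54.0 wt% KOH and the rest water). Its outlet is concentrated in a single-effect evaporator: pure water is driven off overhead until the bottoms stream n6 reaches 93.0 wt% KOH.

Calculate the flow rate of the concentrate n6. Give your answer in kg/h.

KOH entering = 710.1×0.040 + 1923×0.540 = 1066.8 kg/h.
All KOH reports to n6, so n6 = 1066.8/0.930 = 1147.1 kg/h.

1147 kg/h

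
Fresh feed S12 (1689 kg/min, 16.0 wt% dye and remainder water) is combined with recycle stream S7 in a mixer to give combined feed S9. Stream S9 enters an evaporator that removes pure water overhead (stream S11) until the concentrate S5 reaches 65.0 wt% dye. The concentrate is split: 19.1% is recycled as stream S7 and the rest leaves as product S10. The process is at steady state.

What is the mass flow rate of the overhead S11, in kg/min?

Overall dye balance (none leaves overhead): dye in fresh feed = dye in product, i.e. 1689×0.160 = (1−0.191)·S5·0.650.
S5 = 270.24/(0.650×0.809) = 513.91 kg/min.
Recycle S7 = 0.191×513.91 = 98.157 kg/min.
Combined feed S9 = 1689 + 98.157 = 1787.2 kg/min.
Overhead S11 = S9 − S5 = 1787.2 − 513.91 = 1273.2 kg/min.

1273 kg/min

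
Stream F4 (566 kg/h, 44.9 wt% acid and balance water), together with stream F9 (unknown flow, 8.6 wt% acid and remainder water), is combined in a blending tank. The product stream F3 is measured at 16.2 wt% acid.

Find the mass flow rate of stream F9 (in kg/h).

Let F9 be the unknown flow. Total out = 566 + F9.
acid balance: 254.13 + 0.086·F9 = 0.162·(566 + F9)
(0.086 − 0.162)·F9 = 0.162×566 − 254.13 = -162.44
F9 = -162.44 / -0.076 = 2137.4 kg/h

2137 kg/h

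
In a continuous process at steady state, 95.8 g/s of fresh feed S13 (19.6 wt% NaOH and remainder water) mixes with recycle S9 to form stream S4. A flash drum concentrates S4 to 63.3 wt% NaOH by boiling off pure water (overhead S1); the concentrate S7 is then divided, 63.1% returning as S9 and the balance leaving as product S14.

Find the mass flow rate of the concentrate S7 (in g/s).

80.39 g/s

Overall NaOH balance (none leaves overhead): NaOH in fresh feed = NaOH in product, i.e. 95.8×0.196 = (1−0.631)·S7·0.633.
S7 = 18.777/(0.633×0.369) = 80.388 g/s.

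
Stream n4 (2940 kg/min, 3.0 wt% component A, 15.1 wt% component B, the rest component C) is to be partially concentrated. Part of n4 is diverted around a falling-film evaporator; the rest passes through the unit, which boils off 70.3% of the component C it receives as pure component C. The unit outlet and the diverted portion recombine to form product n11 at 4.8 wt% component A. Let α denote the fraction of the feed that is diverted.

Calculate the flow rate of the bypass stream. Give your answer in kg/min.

1025 kg/min

All 2940×0.030 = 88.2 kg/min of component A reaches n11, so n11 = 88.2/0.048 = 1837.5 kg/min and vapour = 1102.5 kg/min.
The evaporator receives (1−α)·2940 of feed at 0.819 component C and removes 0.703 of that component C:
0.703×0.819×(1−α)×2940 = 1102.5
(1−α) = 1102.5/1692.7 = 0.6513;  α = 0.3487.
Bypass flow = 0.3487×2940 = 1025.1 kg/min.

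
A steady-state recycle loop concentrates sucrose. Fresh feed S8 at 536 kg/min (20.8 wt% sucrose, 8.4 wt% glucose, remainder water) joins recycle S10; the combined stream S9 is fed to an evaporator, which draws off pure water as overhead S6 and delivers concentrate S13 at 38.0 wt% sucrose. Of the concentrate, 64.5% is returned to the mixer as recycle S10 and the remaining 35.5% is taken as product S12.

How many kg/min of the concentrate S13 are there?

826.4 kg/min

Overall sucrose balance (none leaves overhead): sucrose in fresh feed = sucrose in product, i.e. 536×0.208 = (1−0.645)·S13·0.380.
S13 = 111.49/(0.380×0.355) = 826.45 kg/min.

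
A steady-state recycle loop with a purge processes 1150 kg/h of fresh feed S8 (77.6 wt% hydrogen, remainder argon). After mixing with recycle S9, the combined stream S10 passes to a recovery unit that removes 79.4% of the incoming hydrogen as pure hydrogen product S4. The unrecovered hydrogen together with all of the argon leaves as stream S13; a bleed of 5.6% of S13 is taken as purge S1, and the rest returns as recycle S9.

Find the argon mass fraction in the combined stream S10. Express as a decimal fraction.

argon enters only via S8 and leaves only via the purge: 1150×0.224 = 0.056×(argon in S13), and the recovery unit passes all argon, so argon in S10 = argon in S13 = 4600 kg/h.
hydrogen in S10: m_A = 1150×0.776 + (1−0.056)·(1−0.794)·m_A, so m_A = 892.4/0.8055 = 1107.8 kg/h.
S10 = 1107.8 + 4600 = 5707.8 kg/h.
argon fraction in S10 = 4600/5707.8 = 0.806.

0.806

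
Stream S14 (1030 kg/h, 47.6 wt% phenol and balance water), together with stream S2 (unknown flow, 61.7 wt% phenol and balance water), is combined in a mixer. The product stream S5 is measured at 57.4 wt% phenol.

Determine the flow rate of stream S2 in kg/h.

Let S2 be the unknown flow. Total out = 1030 + S2.
phenol balance: 490.28 + 0.617·S2 = 0.574·(1030 + S2)
(0.617 − 0.574)·S2 = 0.574×1030 − 490.28 = 100.94
S2 = 100.94 / 0.043 = 2347.4 kg/h

2347 kg/h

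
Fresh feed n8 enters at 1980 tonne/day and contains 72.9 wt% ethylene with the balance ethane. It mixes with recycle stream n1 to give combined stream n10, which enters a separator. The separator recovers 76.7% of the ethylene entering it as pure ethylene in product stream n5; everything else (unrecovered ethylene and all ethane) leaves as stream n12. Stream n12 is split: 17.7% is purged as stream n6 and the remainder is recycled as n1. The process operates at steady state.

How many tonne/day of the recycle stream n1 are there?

2837 tonne/day

ethane enters only via n8 and leaves only via the purge: 1980×0.271 = 0.177×(ethane in n12), and the separator passes all ethane, so ethane in n10 = ethane in n12 = 3031.5 tonne/day.
ethylene in n10: m_A = 1980×0.729 + (1−0.177)·(1−0.767)·m_A, so m_A = 1443.4/0.8082 = 1785.9 tonne/day.
n12 = (1−0.767)×1785.9 + 3031.5 = 3447.6 tonne/day.
Recycle n1 = (1−0.177)×3447.6 = 2837.4 tonne/day.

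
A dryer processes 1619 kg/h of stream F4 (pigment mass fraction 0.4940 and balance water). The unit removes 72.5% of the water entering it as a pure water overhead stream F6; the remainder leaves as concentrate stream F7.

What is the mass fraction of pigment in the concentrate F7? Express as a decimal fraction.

pigment is not removed: 1619×0.494 = 799.79 kg/h of pigment enters F7.
water entering = 1619×0.506 = 819.21 kg/h; overhead removed = 0.725×819.21 = 593.93 kg/h.
Concentrate = 1619 − 593.93 = 1025.1 kg/h.
Mass fraction = 799.79/1025.1 = 0.7802.

0.7802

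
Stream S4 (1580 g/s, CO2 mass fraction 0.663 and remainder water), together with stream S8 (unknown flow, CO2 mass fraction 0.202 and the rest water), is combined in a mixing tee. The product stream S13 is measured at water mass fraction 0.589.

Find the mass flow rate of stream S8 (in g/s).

1905 g/s

Let S8 be the unknown flow. Total out = 1580 + S8.
water balance: 532.46 + 0.798·S8 = 0.589·(1580 + S8)
(0.798 − 0.589)·S8 = 0.589×1580 − 532.46 = 398.16
S8 = 398.16 / 0.209 = 1905.1 g/s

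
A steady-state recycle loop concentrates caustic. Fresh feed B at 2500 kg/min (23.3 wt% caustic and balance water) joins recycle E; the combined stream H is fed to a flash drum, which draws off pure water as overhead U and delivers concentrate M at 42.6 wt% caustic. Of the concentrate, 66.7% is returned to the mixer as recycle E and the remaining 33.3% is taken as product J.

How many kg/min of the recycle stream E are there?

Overall caustic balance (none leaves overhead): caustic in fresh feed = caustic in product, i.e. 2500×0.233 = (1−0.667)·M·0.426.
M = 582.5/(0.426×0.333) = 4106.2 kg/min.
Recycle E = 0.667×4106.2 = 2738.8 kg/min.

2739 kg/min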